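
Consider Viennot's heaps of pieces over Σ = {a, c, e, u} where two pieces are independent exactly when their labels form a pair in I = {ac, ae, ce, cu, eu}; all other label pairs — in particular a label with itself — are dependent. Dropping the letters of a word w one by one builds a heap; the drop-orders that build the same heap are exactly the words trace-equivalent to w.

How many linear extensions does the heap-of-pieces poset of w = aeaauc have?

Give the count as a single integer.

30

0(a) covers ∅
1(e) covers ∅
2(a) covers 0:a
3(a) covers 2:a
4(u) covers 3:a
5(c) covers ∅
floor of heap: 0:a, 1:e, 5:c
completions by unplaced set U, small U first (add the entries for U minus each lowest piece of U):
  |U|=1: {1}:1  {4}:1  {5}:1
  |U|=2: {1,4}:2  {1,5}:2  {3,4}:1  {4,5}:2
  |U|=3: {1,3,4}:3  {1,4,5}:6  {2,3,4}:1  {3,4,5}:3
  |U|=4: {0,2,3,4}:1  {1,2,3,4}:4  {1,3,4,5}:12  {2,3,4,5}:4
  start at 0(a): 20
  start at 1(e): 5
  start at 5(c): 5
sum over floor = 30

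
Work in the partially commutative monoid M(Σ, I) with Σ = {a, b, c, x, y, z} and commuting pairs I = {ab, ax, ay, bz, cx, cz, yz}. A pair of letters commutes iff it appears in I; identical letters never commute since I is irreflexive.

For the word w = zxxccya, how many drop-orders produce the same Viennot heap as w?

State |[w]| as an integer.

0(z) covers ∅
1(x) covers 0:z
2(x) covers 1:x
3(c) covers ∅
4(c) covers 3:c
5(y) covers 2:x, 4:c
6(a) covers 0:z, 4:c
floor of heap: 0:z, 3:c
completions by unplaced set U, small U first (add the entries for U minus each lowest piece of U):
  |U|=1: {5}:1  {6}:1
  |U|=2: {2,5}:1  {5,6}:2
  |U|=3: {1,2,5}:1  {2,5,6}:3  {4,5,6}:2
  |U|=4: {1,2,5,6}:4  {2,4,5,6}:5  {3,4,5,6}:2
  |U|=5: {0,1,2,5,6}:4  {1,2,4,5,6}:9  {2,3,4,5,6}:7
  start at 0(z): 16
  start at 3(c): 13
sum over floor = 29

29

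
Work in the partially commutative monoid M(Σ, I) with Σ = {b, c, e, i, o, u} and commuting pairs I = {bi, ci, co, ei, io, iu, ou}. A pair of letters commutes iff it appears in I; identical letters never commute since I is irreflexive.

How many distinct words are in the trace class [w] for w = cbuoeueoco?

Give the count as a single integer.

#0=c has no predecessor
#1=b depends on [0:c]
#2=u depends on [1:b]
#3=o depends on [1:b]
#4=e depends on [2:u, 3:o]
#5=u depends on [4:e]
#6=e depends on [5:u]
#7=o depends on [6:e]
#8=c depends on [6:e]
#9=o depends on [7:o]
sources: [0:c]
N(rest) = Σ N(rest − s) over sources s of rest; N(one piece) = 1:
  size 1 → [8]=1  [9]=1
  size 2 → [7,9]=1  [8,9]=2
  size 3 → [7,8,9]=3
  size 4 → [6,7,8,9]=3
  size 5 → [5,6,7,8,9]=3
  size 6 → [4,5,6,7,8,9]=3
  size 7 → [2,4,5,6,7,8,9]=3  [3,4,5,6,7,8,9]=3
  size 8 → [2,3,4,5,6,7,8,9]=6
  first=0(c) contributes 6

6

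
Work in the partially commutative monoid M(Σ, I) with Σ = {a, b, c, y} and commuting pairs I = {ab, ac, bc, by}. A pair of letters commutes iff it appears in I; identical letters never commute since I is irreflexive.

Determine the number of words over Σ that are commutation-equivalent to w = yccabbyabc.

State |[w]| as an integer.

drop 0:y onto floor
drop 1:c onto {0:y}
drop 2:c onto {1:c}
drop 3:a onto {0:y}
drop 4:b onto floor
drop 5:b onto {4:b}
drop 6:y onto {2:c, 3:a}
drop 7:a onto {6:y}
drop 8:b onto {5:b}
drop 9:c onto {6:y}
ground layer = {0:y, 4:b}
drop-orders for the pieces not yet dropped (sum over which currently-grounded one goes next):
  1 to go: {7} 1  {8} 1  {9} 1
  2 to go: {5,8} 1  {7,8} 2  {7,9} 2  {8,9} 2
  3 to go: {4,5,8} 1  {5,7,8} 3  {5,8,9} 3  {6,7,9} 2  {7,8,9} 6
  4 to go: {2,6,7,9} 2  {3,6,7,9} 2  {4,5,7,8} 4  {4,5,8,9} 4  {5,7,8,9} 12  {6,7,8,9} 8
  5 to go: {1,2,6,7,9} 2  {2,3,6,7,9} 4  {2,6,7,8,9} 10  {3,6,7,8,9} 10  {4,5,7,8,9} 20  {5,6,7,8,9} 20
  6 to go: {1,2,3,6,7,9} 6  {1,2,6,7,8,9} 12  {2,3,6,7,8,9} 24  {2,5,6,7,8,9} 30  {3,5,6,7,8,9} 30  {4,5,6,7,8,9} 40
  7 to go: {0,1,2,3,6,7,9} 6  {1,2,3,6,7,8,9} 42  {1,2,5,6,7,8,9} 42  {2,3,5,6,7,8,9} 84  {2,4,5,6,7,8,9} 70  {3,4,5,6,7,8,9} 70
  8 to go: {0,1,2,3,6,7,8,9} 48  {1,2,3,5,6,7,8,9} 168  {1,2,4,5,6,7,8,9} 112  {2,3,4,5,6,7,8,9} 224
  if 0:y drops first: 504 orders
  if 4:b drops first: 216 orders
heap linearizations: 720

720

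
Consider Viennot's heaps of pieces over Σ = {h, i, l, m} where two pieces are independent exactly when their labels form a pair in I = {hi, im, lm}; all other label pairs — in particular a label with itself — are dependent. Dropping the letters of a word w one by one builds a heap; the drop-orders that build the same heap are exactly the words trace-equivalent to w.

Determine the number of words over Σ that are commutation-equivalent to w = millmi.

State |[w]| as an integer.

15

drop 0:m onto floor
drop 1:i onto floor
drop 2:l onto {1:i}
drop 3:l onto {2:l}
drop 4:m onto {0:m}
drop 5:i onto {3:l}
ground layer = {0:m, 1:i}
drop-orders for the pieces not yet dropped (sum over which currently-grounded one goes next):
  1 to go: {4} 1  {5} 1
  2 to go: {0,4} 1  {3,5} 1  {4,5} 2
  3 to go: {0,4,5} 3  {2,3,5} 1  {3,4,5} 3
  4 to go: {0,3,4,5} 6  {1,2,3,5} 1  {2,3,4,5} 4
  if 0:m drops first: 5 orders
  if 1:i drops first: 10 orders
heap linearizations: 15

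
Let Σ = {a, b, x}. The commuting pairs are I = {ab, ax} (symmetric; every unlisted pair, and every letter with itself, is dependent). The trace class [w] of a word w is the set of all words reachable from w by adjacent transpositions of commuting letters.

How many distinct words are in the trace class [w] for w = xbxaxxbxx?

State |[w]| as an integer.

9

piece 0:x — minimal
piece 1:b rests on {0:x}
piece 2:x rests on {1:b}
piece 3:a — minimal
piece 4:x rests on {2:x}
piece 5:x rests on {4:x}
piece 6:b rests on {5:x}
piece 7:x rests on {6:b}
piece 8:x rests on {7:x}
minimal pieces: {0:x, 3:a}
ways to finish when only these pieces remain (= sum over removing one remaining piece with nothing left below it):
  1 left: {3}→1  {8}→1
  2 left: {3,8}→2  {7,8}→1
  3 left: {3,7,8}→3  {6,7,8}→1
  4 left: {3,6,7,8}→4  {5,6,7,8}→1
  5 left: {3,5,6,7,8}→5  {4,5,6,7,8}→1
  6 left: {2,4,5,6,7,8}→1  {3,4,5,6,7,8}→6
  7 left: {1,2,4,5,6,7,8}→1  {2,3,4,5,6,7,8}→7
  placing 0:x first → 8 extensions
  placing 3:a first → 1 extensions
total linear extensions = 9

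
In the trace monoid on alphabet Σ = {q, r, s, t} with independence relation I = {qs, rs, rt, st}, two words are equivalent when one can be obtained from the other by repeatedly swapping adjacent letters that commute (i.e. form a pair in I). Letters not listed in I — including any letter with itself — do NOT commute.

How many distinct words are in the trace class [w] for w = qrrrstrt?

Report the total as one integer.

#0=q has no predecessor
#1=r depends on [0:q]
#2=r depends on [1:r]
#3=r depends on [2:r]
#4=s has no predecessor
#5=t depends on [0:q]
#6=r depends on [3:r]
#7=t depends on [5:t]
sources: [0:q, 4:s]
N(rest) = Σ N(rest − s) over sources s of rest; N(one piece) = 1:
  size 1 → [4]=1  [6]=1  [7]=1
  size 2 → [3,6]=1  [4,6]=2  [4,7]=2  [5,7]=1  [6,7]=2
  size 3 → [2,3,6]=1  [3,4,6]=3  [3,6,7]=3  [4,5,7]=3  [4,6,7]=6  [5,6,7]=3
  size 4 → [1,2,3,6]=1  [2,3,4,6]=4  [2,3,6,7]=4  [3,4,6,7]=12  [3,5,6,7]=6  [4,5,6,7]=12
  size 5 → [1,2,3,4,6]=5  [1,2,3,6,7]=5  [2,3,4,6,7]=20  [2,3,5,6,7]=10  [3,4,5,6,7]=30
  size 6 → [1,2,3,4,6,7]=30  [1,2,3,5,6,7]=15  [2,3,4,5,6,7]=60
  first=0(q) contributes 105
  first=4(s) contributes 15
|[w]| = 120

120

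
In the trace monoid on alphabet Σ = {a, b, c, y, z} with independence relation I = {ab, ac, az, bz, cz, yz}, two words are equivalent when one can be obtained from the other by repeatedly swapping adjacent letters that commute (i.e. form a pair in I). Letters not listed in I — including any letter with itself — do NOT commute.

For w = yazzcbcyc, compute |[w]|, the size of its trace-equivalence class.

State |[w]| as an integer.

144

#0=y has no predecessor
#1=a depends on [0:y]
#2=z has no predecessor
#3=z depends on [2:z]
#4=c depends on [0:y]
#5=b depends on [4:c]
#6=c depends on [5:b]
#7=y depends on [1:a, 6:c]
#8=c depends on [7:y]
sources: [0:y, 2:z]
N(rest) = Σ N(rest − s) over sources s of rest; N(one piece) = 1:
  size 1 → [3]=1  [8]=1
  size 2 → [2,3]=1  [3,8]=2  [7,8]=1
  size 3 → [1,7,8]=1  [2,3,8]=3  [3,7,8]=3  [6,7,8]=1
  size 4 → [1,3,7,8]=4  [1,6,7,8]=2  [2,3,7,8]=6  [3,6,7,8]=4  [5,6,7,8]=1
  size 5 → [1,2,3,7,8]=10  [1,3,6,7,8]=10  [1,5,6,7,8]=3  [2,3,6,7,8]=10  [3,5,6,7,8]=5  [4,5,6,7,8]=1
  size 6 → [1,2,3,6,7,8]=30  [1,3,5,6,7,8]=18  [1,4,5,6,7,8]=4  [2,3,5,6,7,8]=15  [3,4,5,6,7,8]=6
  size 7 → [0,1,4,5,6,7,8]=4  [1,2,3,5,6,7,8]=63  [1,3,4,5,6,7,8]=28  [2,3,4,5,6,7,8]=21
  first=0(y) contributes 112
  first=2(z) contributes 32
|[w]| = 144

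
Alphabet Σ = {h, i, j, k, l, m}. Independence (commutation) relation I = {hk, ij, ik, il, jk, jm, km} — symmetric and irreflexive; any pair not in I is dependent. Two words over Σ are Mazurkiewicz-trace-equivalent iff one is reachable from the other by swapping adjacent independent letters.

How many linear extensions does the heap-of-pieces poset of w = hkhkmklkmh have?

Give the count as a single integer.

60

#0=h has no predecessor
#1=k has no predecessor
#2=h depends on [0:h]
#3=k depends on [1:k]
#4=m depends on [2:h]
#5=k depends on [3:k]
#6=l depends on [4:m, 5:k]
#7=k depends on [6:l]
#8=m depends on [6:l]
#9=h depends on [8:m]
sources: [0:h, 1:k]
N(rest) = Σ N(rest − s) over sources s of rest; N(one piece) = 1:
  size 1 → [7]=1  [9]=1
  size 2 → [7,9]=2  [8,9]=1
  size 3 → [7,8,9]=3
  size 4 → [6,7,8,9]=3
  size 5 → [4,6,7,8,9]=3  [5,6,7,8,9]=3
  size 6 → [2,4,6,7,8,9]=3  [3,5,6,7,8,9]=3  [4,5,6,7,8,9]=6
  size 7 → [0,2,4,6,7,8,9]=3  [1,3,5,6,7,8,9]=3  [2,4,5,6,7,8,9]=9  [3,4,5,6,7,8,9]=9
  size 8 → [0,2,4,5,6,7,8,9]=12  [1,3,4,5,6,7,8,9]=12  [2,3,4,5,6,7,8,9]=18
  first=0(h) contributes 30
  first=1(k) contributes 30
|[w]| = 60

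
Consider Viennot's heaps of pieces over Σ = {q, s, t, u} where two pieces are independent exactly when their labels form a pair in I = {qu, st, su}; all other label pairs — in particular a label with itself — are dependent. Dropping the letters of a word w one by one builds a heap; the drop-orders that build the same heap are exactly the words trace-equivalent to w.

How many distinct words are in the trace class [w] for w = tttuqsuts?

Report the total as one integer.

19

piece 0:t — minimal
piece 1:t rests on {0:t}
piece 2:t rests on {1:t}
piece 3:u rests on {2:t}
piece 4:q rests on {2:t}
piece 5:s rests on {4:q}
piece 6:u rests on {3:u}
piece 7:t rests on {4:q, 6:u}
piece 8:s rests on {5:s}
minimal pieces: {0:t}
ways to finish when only these pieces remain (= sum over removing one remaining piece with nothing left below it):
  1 left: {7}→1  {8}→1
  2 left: {5,8}→1  {6,7}→1  {7,8}→2
  3 left: {3,6,7}→1  {5,7,8}→3  {6,7,8}→3
  4 left: {3,6,7,8}→4  {4,5,7,8}→3  {5,6,7,8}→6
  5 left: {3,5,6,7,8}→10  {4,5,6,7,8}→9
  6 left: {3,4,5,6,7,8}→19
  7 left: {2,3,4,5,6,7,8}→19
  placing 0:t first → 19 extensions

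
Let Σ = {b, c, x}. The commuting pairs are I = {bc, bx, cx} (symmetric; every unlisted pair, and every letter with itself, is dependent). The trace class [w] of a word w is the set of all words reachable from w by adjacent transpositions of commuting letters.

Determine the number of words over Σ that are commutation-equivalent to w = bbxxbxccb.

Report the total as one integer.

#0=b has no predecessor
#1=b depends on [0:b]
#2=x has no predecessor
#3=x depends on [2:x]
#4=b depends on [1:b]
#5=x depends on [3:x]
#6=c has no predecessor
#7=c depends on [6:c]
#8=b depends on [4:b]
sources: [0:b, 2:x, 6:c]
N(rest) = Σ N(rest − s) over sources s of rest; N(one piece) = 1:
  size 1 → [5]=1  [7]=1  [8]=1
  size 2 → [3,5]=1  [4,8]=1  [5,7]=2  [5,8]=2  [6,7]=1  [7,8]=2
  size 3 → [1,4,8]=1  [2,3,5]=1  [3,5,7]=3  [3,5,8]=3  [4,5,8]=3  [4,7,8]=3  [5,6,7]=3  [5,7,8]=6  [6,7,8]=3
  size 4 → [0,1,4,8]=1  [1,4,5,8]=4  [1,4,7,8]=4  [2,3,5,7]=4  [2,3,5,8]=4  [3,4,5,8]=6  [3,5,6,7]=6  [3,5,7,8]=12  [4,5,7,8]=12  [4,6,7,8]=6  [5,6,7,8]=12
  size 5 → [0,1,4,5,8]=5  [0,1,4,7,8]=5  [1,3,4,5,8]=10  [1,4,5,7,8]=20  [1,4,6,7,8]=10  [2,3,4,5,8]=10  [2,3,5,6,7]=10  [2,3,5,7,8]=20  [3,4,5,7,8]=30  [3,5,6,7,8]=30  [4,5,6,7,8]=30
  size 6 → [0,1,3,4,5,8]=15  [0,1,4,5,7,8]=30  [0,1,4,6,7,8]=15  [1,2,3,4,5,8]=20  [1,3,4,5,7,8]=60  [1,4,5,6,7,8]=60  [2,3,4,5,7,8]=60  [2,3,5,6,7,8]=60  [3,4,5,6,7,8]=90
  size 7 → [0,1,2,3,4,5,8]=35  [0,1,3,4,5,7,8]=105  [0,1,4,5,6,7,8]=105  [1,2,3,4,5,7,8]=140  [1,3,4,5,6,7,8]=210  [2,3,4,5,6,7,8]=210
  first=0(b) contributes 560
  first=2(x) contributes 420
  first=6(c) contributes 280
|[w]| = 1260

1260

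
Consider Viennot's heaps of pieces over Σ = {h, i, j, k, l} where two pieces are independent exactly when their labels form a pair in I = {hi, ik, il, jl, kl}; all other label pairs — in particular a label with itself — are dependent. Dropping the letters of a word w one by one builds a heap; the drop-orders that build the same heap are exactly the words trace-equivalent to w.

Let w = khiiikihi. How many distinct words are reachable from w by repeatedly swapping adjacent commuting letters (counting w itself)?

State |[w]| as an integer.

126

#0=k has no predecessor
#1=h depends on [0:k]
#2=i has no predecessor
#3=i depends on [2:i]
#4=i depends on [3:i]
#5=k depends on [1:h]
#6=i depends on [4:i]
#7=h depends on [5:k]
#8=i depends on [6:i]
sources: [0:k, 2:i]
N(rest) = Σ N(rest − s) over sources s of rest; N(one piece) = 1:
  size 1 → [7]=1  [8]=1
  size 2 → [5,7]=1  [6,8]=1  [7,8]=2
  size 3 → [1,5,7]=1  [4,6,8]=1  [5,7,8]=3  [6,7,8]=3
  size 4 → [0,1,5,7]=1  [1,5,7,8]=4  [3,4,6,8]=1  [4,6,7,8]=4  [5,6,7,8]=6
  size 5 → [0,1,5,7,8]=5  [1,5,6,7,8]=10  [2,3,4,6,8]=1  [3,4,6,7,8]=5  [4,5,6,7,8]=10
  size 6 → [0,1,5,6,7,8]=15  [1,4,5,6,7,8]=20  [2,3,4,6,7,8]=6  [3,4,5,6,7,8]=15
  size 7 → [0,1,4,5,6,7,8]=35  [1,3,4,5,6,7,8]=35  [2,3,4,5,6,7,8]=21
  first=0(k) contributes 56
  first=2(i) contributes 70
|[w]| = 126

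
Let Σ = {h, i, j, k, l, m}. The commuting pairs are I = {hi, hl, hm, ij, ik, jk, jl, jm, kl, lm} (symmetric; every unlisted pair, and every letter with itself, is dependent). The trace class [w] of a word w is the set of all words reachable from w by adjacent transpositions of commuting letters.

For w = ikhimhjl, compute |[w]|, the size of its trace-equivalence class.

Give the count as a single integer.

drop 0:i onto floor
drop 1:k onto floor
drop 2:h onto {1:k}
drop 3:i onto {0:i}
drop 4:m onto {1:k, 3:i}
drop 5:h onto {2:h}
drop 6:j onto {5:h}
drop 7:l onto {3:i}
ground layer = {0:i, 1:k}
drop-orders for the pieces not yet dropped (sum over which currently-grounded one goes next):
  1 to go: {4} 1  {6} 1  {7} 1
  2 to go: {4,6} 2  {4,7} 2  {5,6} 1  {6,7} 2
  3 to go: {2,5,6} 1  {3,4,7} 2  {4,5,6} 3  {4,6,7} 6  {5,6,7} 3
  4 to go: {0,3,4,7} 2  {2,4,5,6} 4  {2,5,6,7} 4  {3,4,6,7} 8  {4,5,6,7} 12
  5 to go: {0,3,4,6,7} 10  {1,2,4,5,6} 4  {2,4,5,6,7} 20  {3,4,5,6,7} 20
  6 to go: {0,3,4,5,6,7} 30  {1,2,4,5,6,7} 24  {2,3,4,5,6,7} 40
  if 0:i drops first: 64 orders
  if 1:k drops first: 70 orders
heap linearizations: 134

134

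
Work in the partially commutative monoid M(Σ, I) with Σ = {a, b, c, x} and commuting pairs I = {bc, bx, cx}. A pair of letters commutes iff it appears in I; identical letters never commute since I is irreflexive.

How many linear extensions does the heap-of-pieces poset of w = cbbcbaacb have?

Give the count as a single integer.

20

#0=c has no predecessor
#1=b has no predecessor
#2=b depends on [1:b]
#3=c depends on [0:c]
#4=b depends on [2:b]
#5=a depends on [3:c, 4:b]
#6=a depends on [5:a]
#7=c depends on [6:a]
#8=b depends on [6:a]
sources: [0:c, 1:b]
N(rest) = Σ N(rest − s) over sources s of rest; N(one piece) = 1:
  size 1 → [7]=1  [8]=1
  size 2 → [7,8]=2
  size 3 → [6,7,8]=2
  size 4 → [5,6,7,8]=2
  size 5 → [3,5,6,7,8]=2  [4,5,6,7,8]=2
  size 6 → [0,3,5,6,7,8]=2  [2,4,5,6,7,8]=2  [3,4,5,6,7,8]=4
  size 7 → [0,3,4,5,6,7,8]=6  [1,2,4,5,6,7,8]=2  [2,3,4,5,6,7,8]=6
  first=0(c) contributes 8
  first=1(b) contributes 12
|[w]| = 20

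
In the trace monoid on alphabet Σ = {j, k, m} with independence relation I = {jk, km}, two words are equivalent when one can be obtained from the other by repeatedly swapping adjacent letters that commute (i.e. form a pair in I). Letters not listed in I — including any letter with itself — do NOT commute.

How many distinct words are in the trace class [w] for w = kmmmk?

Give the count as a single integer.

0(k) covers ∅
1(m) covers ∅
2(m) covers 1:m
3(m) covers 2:m
4(k) covers 0:k
floor of heap: 0:k, 1:m
completions by unplaced set U, small U first (add the entries for U minus each lowest piece of U):
  |U|=1: {3}:1  {4}:1
  |U|=2: {0,4}:1  {2,3}:1  {3,4}:2
  |U|=3: {0,3,4}:3  {1,2,3}:1  {2,3,4}:3
  start at 0(k): 4
  start at 1(m): 6
sum over floor = 10

10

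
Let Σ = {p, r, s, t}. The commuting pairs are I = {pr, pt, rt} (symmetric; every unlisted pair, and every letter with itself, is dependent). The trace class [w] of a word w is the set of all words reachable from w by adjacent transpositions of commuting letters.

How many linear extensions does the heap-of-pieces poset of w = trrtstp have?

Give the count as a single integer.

12

drop 0:t onto floor
drop 1:r onto floor
drop 2:r onto {1:r}
drop 3:t onto {0:t}
drop 4:s onto {2:r, 3:t}
drop 5:t onto {4:s}
drop 6:p onto {4:s}
ground layer = {0:t, 1:r}
drop-orders for the pieces not yet dropped (sum over which currently-grounded one goes next):
  1 to go: {5} 1  {6} 1
  2 to go: {5,6} 2
  3 to go: {4,5,6} 2
  4 to go: {2,4,5,6} 2  {3,4,5,6} 2
  5 to go: {0,3,4,5,6} 2  {1,2,4,5,6} 2  {2,3,4,5,6} 4
  if 0:t drops first: 6 orders
  if 1:r drops first: 6 orders
heap linearizations: 12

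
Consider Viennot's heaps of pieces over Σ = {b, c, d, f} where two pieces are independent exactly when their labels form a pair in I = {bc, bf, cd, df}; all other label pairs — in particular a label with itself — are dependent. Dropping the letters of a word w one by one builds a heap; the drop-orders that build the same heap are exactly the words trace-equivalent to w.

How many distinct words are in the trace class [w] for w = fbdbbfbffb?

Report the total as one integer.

0(f) covers ∅
1(b) covers ∅
2(d) covers 1:b
3(b) covers 2:d
4(b) covers 3:b
5(f) covers 0:f
6(b) covers 4:b
7(f) covers 5:f
8(f) covers 7:f
9(b) covers 6:b
floor of heap: 0:f, 1:b
completions by unplaced set U, small U first (add the entries for U minus each lowest piece of U):
  |U|=1: {8}:1  {9}:1
  |U|=2: {6,9}:1  {7,8}:1  {8,9}:2
  |U|=3: {4,6,9}:1  {5,7,8}:1  {6,8,9}:3  {7,8,9}:3
  |U|=4: {0,5,7,8}:1  {3,4,6,9}:1  {4,6,8,9}:4  {5,7,8,9}:4  {6,7,8,9}:6
  |U|=5: {0,5,7,8,9}:5  {2,3,4,6,9}:1  {3,4,6,8,9}:5  {4,6,7,8,9}:10  {5,6,7,8,9}:10
  |U|=6: {0,5,6,7,8,9}:15  {1,2,3,4,6,9}:1  {2,3,4,6,8,9}:6  {3,4,6,7,8,9}:15  {4,5,6,7,8,9}:20
  |U|=7: {0,4,5,6,7,8,9}:35  {1,2,3,4,6,8,9}:7  {2,3,4,6,7,8,9}:21  {3,4,5,6,7,8,9}:35
  |U|=8: {0,3,4,5,6,7,8,9}:70  {1,2,3,4,6,7,8,9}:28  {2,3,4,5,6,7,8,9}:56
  start at 0(f): 84
  start at 1(b): 126
sum over floor = 210

210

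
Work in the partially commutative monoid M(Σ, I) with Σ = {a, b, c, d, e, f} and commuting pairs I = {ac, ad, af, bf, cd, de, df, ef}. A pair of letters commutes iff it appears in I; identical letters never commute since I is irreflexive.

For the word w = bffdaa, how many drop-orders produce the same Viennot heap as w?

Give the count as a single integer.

piece 0:b — minimal
piece 1:f — minimal
piece 2:f rests on {1:f}
piece 3:d rests on {0:b}
piece 4:a rests on {0:b}
piece 5:a rests on {4:a}
minimal pieces: {0:b, 1:f}
ways to finish when only these pieces remain (= sum over removing one remaining piece with nothing left below it):
  1 left: {2}→1  {3}→1  {5}→1
  2 left: {1,2}→1  {2,3}→2  {2,5}→2  {3,5}→2  {4,5}→1
  3 left: {1,2,3}→3  {1,2,5}→3  {2,3,5}→6  {2,4,5}→3  {3,4,5}→3
  4 left: {0,3,4,5}→3  {1,2,3,5}→12  {1,2,4,5}→6  {2,3,4,5}→12
  placing 0:b first → 30 extensions
  placing 1:f first → 15 extensions
total linear extensions = 45

45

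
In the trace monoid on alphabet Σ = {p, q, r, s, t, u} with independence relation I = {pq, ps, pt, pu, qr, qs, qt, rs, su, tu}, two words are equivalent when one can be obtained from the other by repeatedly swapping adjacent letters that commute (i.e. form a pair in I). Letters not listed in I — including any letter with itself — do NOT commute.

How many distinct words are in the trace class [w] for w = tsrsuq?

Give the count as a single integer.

10

#0=t has no predecessor
#1=s depends on [0:t]
#2=r depends on [0:t]
#3=s depends on [1:s]
#4=u depends on [2:r]
#5=q depends on [4:u]
sources: [0:t]
N(rest) = Σ N(rest − s) over sources s of rest; N(one piece) = 1:
  size 1 → [3]=1  [5]=1
  size 2 → [1,3]=1  [3,5]=2  [4,5]=1
  size 3 → [1,3,5]=3  [2,4,5]=1  [3,4,5]=3
  size 4 → [1,3,4,5]=6  [2,3,4,5]=4
  first=0(t) contributes 10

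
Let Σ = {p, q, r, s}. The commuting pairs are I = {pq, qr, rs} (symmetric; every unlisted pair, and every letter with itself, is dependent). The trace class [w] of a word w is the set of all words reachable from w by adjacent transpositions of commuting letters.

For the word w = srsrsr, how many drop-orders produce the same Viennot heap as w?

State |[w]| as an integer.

20

0(s) covers ∅
1(r) covers ∅
2(s) covers 0:s
3(r) covers 1:r
4(s) covers 2:s
5(r) covers 3:r
floor of heap: 0:s, 1:r
completions by unplaced set U, small U first (add the entries for U minus each lowest piece of U):
  |U|=1: {4}:1  {5}:1
  |U|=2: {2,4}:1  {3,5}:1  {4,5}:2
  |U|=3: {0,2,4}:1  {1,3,5}:1  {2,4,5}:3  {3,4,5}:3
  |U|=4: {0,2,4,5}:4  {1,3,4,5}:4  {2,3,4,5}:6
  start at 0(s): 10
  start at 1(r): 10
sum over floor = 20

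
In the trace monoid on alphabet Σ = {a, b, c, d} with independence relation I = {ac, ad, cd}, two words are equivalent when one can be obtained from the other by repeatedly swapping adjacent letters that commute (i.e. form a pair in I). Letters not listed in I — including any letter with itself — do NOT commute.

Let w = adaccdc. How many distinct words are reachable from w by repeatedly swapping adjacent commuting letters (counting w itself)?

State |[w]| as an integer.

210

#0=a has no predecessor
#1=d has no predecessor
#2=a depends on [0:a]
#3=c has no predecessor
#4=c depends on [3:c]
#5=d depends on [1:d]
#6=c depends on [4:c]
sources: [0:a, 1:d, 3:c]
N(rest) = Σ N(rest − s) over sources s of rest; N(one piece) = 1:
  size 1 → [2]=1  [5]=1  [6]=1
  size 2 → [0,2]=1  [1,5]=1  [2,5]=2  [2,6]=2  [4,6]=1  [5,6]=2
  size 3 → [0,2,5]=3  [0,2,6]=3  [1,2,5]=3  [1,5,6]=3  [2,4,6]=3  [2,5,6]=6  [3,4,6]=1  [4,5,6]=3
  size 4 → [0,1,2,5]=6  [0,2,4,6]=6  [0,2,5,6]=12  [1,2,5,6]=12  [1,4,5,6]=6  [2,3,4,6]=4  [2,4,5,6]=12  [3,4,5,6]=4
  size 5 → [0,1,2,5,6]=30  [0,2,3,4,6]=10  [0,2,4,5,6]=30  [1,2,4,5,6]=30  [1,3,4,5,6]=10  [2,3,4,5,6]=20
  first=0(a) contributes 60
  first=1(d) contributes 60
  first=3(c) contributes 90
|[w]| = 210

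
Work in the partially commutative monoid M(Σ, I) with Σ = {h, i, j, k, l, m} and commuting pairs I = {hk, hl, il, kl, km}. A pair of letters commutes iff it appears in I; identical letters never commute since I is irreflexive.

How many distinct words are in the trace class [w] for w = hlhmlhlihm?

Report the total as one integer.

drop 0:h onto floor
drop 1:l onto floor
drop 2:h onto {0:h}
drop 3:m onto {1:l, 2:h}
drop 4:l onto {3:m}
drop 5:h onto {3:m}
drop 6:l onto {4:l}
drop 7:i onto {5:h}
drop 8:h onto {7:i}
drop 9:m onto {6:l, 8:h}
ground layer = {0:h, 1:l}
drop-orders for the pieces not yet dropped (sum over which currently-grounded one goes next):
  1 to go: {9} 1
  2 to go: {6,9} 1  {8,9} 1
  3 to go: {4,6,9} 1  {6,8,9} 2  {7,8,9} 1
  4 to go: {4,6,8,9} 3  {5,7,8,9} 1  {6,7,8,9} 3
  5 to go: {4,6,7,8,9} 6  {5,6,7,8,9} 4
  6 to go: {4,5,6,7,8,9} 10
  7 to go: {3,4,5,6,7,8,9} 10
  8 to go: {1,3,4,5,6,7,8,9} 10  {2,3,4,5,6,7,8,9} 10
  if 0:h drops first: 20 orders
  if 1:l drops first: 10 orders
heap linearizations: 30

30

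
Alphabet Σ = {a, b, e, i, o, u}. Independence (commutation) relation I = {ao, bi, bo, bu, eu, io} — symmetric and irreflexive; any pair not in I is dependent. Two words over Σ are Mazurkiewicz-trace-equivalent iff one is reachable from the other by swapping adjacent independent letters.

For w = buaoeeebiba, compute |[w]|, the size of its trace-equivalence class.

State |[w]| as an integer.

0(b) covers ∅
1(u) covers ∅
2(a) covers 0:b, 1:u
3(o) covers 1:u
4(e) covers 2:a, 3:o
5(e) covers 4:e
6(e) covers 5:e
7(b) covers 6:e
8(i) covers 6:e
9(b) covers 7:b
10(a) covers 8:i, 9:b
floor of heap: 0:b, 1:u
completions by unplaced set U, small U first (add the entries for U minus each lowest piece of U):
  |U|=1: {10}:1
  |U|=2: {8,10}:1  {9,10}:1
  |U|=3: {7,9,10}:1  {8,9,10}:2
  |U|=4: {7,8,9,10}:3
  |U|=5: {6,7,8,9,10}:3
  |U|=6: {5,6,7,8,9,10}:3
  |U|=7: {4,5,6,7,8,9,10}:3
  |U|=8: {2,4,5,6,7,8,9,10}:3  {3,4,5,6,7,8,9,10}:3
  |U|=9: {0,2,4,5,6,7,8,9,10}:3  {2,3,4,5,6,7,8,9,10}:6
  start at 0(b): 6
  start at 1(u): 9
sum over floor = 15

15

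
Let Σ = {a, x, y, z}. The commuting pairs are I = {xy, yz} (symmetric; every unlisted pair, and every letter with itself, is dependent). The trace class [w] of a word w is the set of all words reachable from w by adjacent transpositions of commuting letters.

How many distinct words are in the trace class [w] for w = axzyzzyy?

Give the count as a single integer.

piece 0:a — minimal
piece 1:x rests on {0:a}
piece 2:z rests on {1:x}
piece 3:y rests on {0:a}
piece 4:z rests on {2:z}
piece 5:z rests on {4:z}
piece 6:y rests on {3:y}
piece 7:y rests on {6:y}
minimal pieces: {0:a}
ways to finish when only these pieces remain (= sum over removing one remaining piece with nothing left below it):
  1 left: {5}→1  {7}→1
  2 left: {4,5}→1  {5,7}→2  {6,7}→1
  3 left: {2,4,5}→1  {3,6,7}→1  {4,5,7}→3  {5,6,7}→3
  4 left: {1,2,4,5}→1  {2,4,5,7}→4  {3,5,6,7}→4  {4,5,6,7}→6
  5 left: {1,2,4,5,7}→5  {2,4,5,6,7}→10  {3,4,5,6,7}→10
  6 left: {1,2,4,5,6,7}→15  {2,3,4,5,6,7}→20
  placing 0:a first → 35 extensions

35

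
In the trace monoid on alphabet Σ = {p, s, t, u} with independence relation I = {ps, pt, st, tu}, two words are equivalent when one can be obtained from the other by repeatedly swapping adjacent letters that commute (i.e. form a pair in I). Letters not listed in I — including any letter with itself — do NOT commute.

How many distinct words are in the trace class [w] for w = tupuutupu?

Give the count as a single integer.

#0=t has no predecessor
#1=u has no predecessor
#2=p depends on [1:u]
#3=u depends on [2:p]
#4=u depends on [3:u]
#5=t depends on [0:t]
#6=u depends on [4:u]
#7=p depends on [6:u]
#8=u depends on [7:p]
sources: [0:t, 1:u]
N(rest) = Σ N(rest − s) over sources s of rest; N(one piece) = 1:
  size 1 → [5]=1  [8]=1
  size 2 → [0,5]=1  [5,8]=2  [7,8]=1
  size 3 → [0,5,8]=3  [5,7,8]=3  [6,7,8]=1
  size 4 → [0,5,7,8]=6  [4,6,7,8]=1  [5,6,7,8]=4
  size 5 → [0,5,6,7,8]=10  [3,4,6,7,8]=1  [4,5,6,7,8]=5
  size 6 → [0,4,5,6,7,8]=15  [2,3,4,6,7,8]=1  [3,4,5,6,7,8]=6
  size 7 → [0,3,4,5,6,7,8]=21  [1,2,3,4,6,7,8]=1  [2,3,4,5,6,7,8]=7
  first=0(t) contributes 8
  first=1(u) contributes 28
|[w]| = 36

36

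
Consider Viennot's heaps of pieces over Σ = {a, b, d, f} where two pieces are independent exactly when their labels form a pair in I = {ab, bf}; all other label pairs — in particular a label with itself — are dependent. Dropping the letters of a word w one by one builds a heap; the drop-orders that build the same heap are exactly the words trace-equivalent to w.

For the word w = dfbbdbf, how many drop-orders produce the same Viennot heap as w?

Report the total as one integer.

0(d) covers ∅
1(f) covers 0:d
2(b) covers 0:d
3(b) covers 2:b
4(d) covers 1:f, 3:b
5(b) covers 4:d
6(f) covers 4:d
floor of heap: 0:d
completions by unplaced set U, small U first (add the entries for U minus each lowest piece of U):
  |U|=1: {5}:1  {6}:1
  |U|=2: {5,6}:2
  |U|=3: {4,5,6}:2
  |U|=4: {1,4,5,6}:2  {3,4,5,6}:2
  |U|=5: {1,3,4,5,6}:4  {2,3,4,5,6}:2
  start at 0(d): 6

6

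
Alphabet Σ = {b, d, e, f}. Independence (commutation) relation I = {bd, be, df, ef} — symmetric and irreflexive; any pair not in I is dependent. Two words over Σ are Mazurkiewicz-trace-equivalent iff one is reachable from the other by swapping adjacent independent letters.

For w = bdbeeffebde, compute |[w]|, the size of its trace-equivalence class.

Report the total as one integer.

462

#0=b has no predecessor
#1=d has no predecessor
#2=b depends on [0:b]
#3=e depends on [1:d]
#4=e depends on [3:e]
#5=f depends on [2:b]
#6=f depends on [5:f]
#7=e depends on [4:e]
#8=b depends on [6:f]
#9=d depends on [7:e]
#10=e depends on [9:d]
sources: [0:b, 1:d]
N(rest) = Σ N(rest − s) over sources s of rest; N(one piece) = 1:
  size 1 → [8]=1  [10]=1
  size 2 → [6,8]=1  [8,10]=2  [9,10]=1
  size 3 → [5,6,8]=1  [6,8,10]=3  [7,9,10]=1  [8,9,10]=3
  size 4 → [2,5,6,8]=1  [4,7,9,10]=1  [5,6,8,10]=4  [6,8,9,10]=6  [7,8,9,10]=4
  size 5 → [0,2,5,6,8]=1  [2,5,6,8,10]=5  [3,4,7,9,10]=1  [4,7,8,9,10]=5  [5,6,8,9,10]=10  [6,7,8,9,10]=10
  size 6 → [0,2,5,6,8,10]=6  [1,3,4,7,9,10]=1  [2,5,6,8,9,10]=15  [3,4,7,8,9,10]=6  [4,6,7,8,9,10]=15  [5,6,7,8,9,10]=20
  size 7 → [0,2,5,6,8,9,10]=21  [1,3,4,7,8,9,10]=7  [2,5,6,7,8,9,10]=35  [3,4,6,7,8,9,10]=21  [4,5,6,7,8,9,10]=35
  size 8 → [0,2,5,6,7,8,9,10]=56  [1,3,4,6,7,8,9,10]=28  [2,4,5,6,7,8,9,10]=70  [3,4,5,6,7,8,9,10]=56
  size 9 → [0,2,4,5,6,7,8,9,10]=126  [1,3,4,5,6,7,8,9,10]=84  [2,3,4,5,6,7,8,9,10]=126
  first=0(b) contributes 210
  first=1(d) contributes 252
|[w]| = 462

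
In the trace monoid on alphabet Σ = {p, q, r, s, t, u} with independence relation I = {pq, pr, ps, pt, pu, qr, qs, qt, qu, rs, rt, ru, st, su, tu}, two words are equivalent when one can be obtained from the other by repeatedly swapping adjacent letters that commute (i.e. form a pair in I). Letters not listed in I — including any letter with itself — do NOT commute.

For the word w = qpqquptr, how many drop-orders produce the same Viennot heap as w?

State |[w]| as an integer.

#0=q has no predecessor
#1=p has no predecessor
#2=q depends on [0:q]
#3=q depends on [2:q]
#4=u has no predecessor
#5=p depends on [1:p]
#6=t has no predecessor
#7=r has no predecessor
sources: [0:q, 1:p, 4:u, 6:t, 7:r]
N(rest) = Σ N(rest − s) over sources s of rest; N(one piece) = 1:
  size 1 → [3]=1  [4]=1  [5]=1  [6]=1  [7]=1
  size 2 → [1,5]=1  [2,3]=1  [3,4]=2  [3,5]=2  [3,6]=2  [3,7]=2  [4,5]=2  [4,6]=2  [4,7]=2  [5,6]=2  [5,7]=2  [6,7]=2
  size 3 → [0,2,3]=1  [1,3,5]=3  [1,4,5]=3  [1,5,6]=3  [1,5,7]=3  [2,3,4]=3  [2,3,5]=3  [2,3,6]=3  [2,3,7]=3  [3,4,5]=6  [3,4,6]=6  [3,4,7]=6  [3,5,6]=6  [3,5,7]=6  [3,6,7]=6  [4,5,6]=6  [4,5,7]=6  [4,6,7]=6  [5,6,7]=6
  size 4 → [0,2,3,4]=4  [0,2,3,5]=4  [0,2,3,6]=4  [0,2,3,7]=4  [1,2,3,5]=6  [1,3,4,5]=12  [1,3,5,6]=12  [1,3,5,7]=12  [1,4,5,6]=12  [1,4,5,7]=12  [1,5,6,7]=12  [2,3,4,5]=12  [2,3,4,6]=12  [2,3,4,7]=12  [2,3,5,6]=12  [2,3,5,7]=12  [2,3,6,7]=12  [3,4,5,6]=24  [3,4,5,7]=24  [3,4,6,7]=24  [3,5,6,7]=24  [4,5,6,7]=24
  size 5 → [0,1,2,3,5]=10  [0,2,3,4,5]=20  [0,2,3,4,6]=20  [0,2,3,4,7]=20  [0,2,3,5,6]=20  [0,2,3,5,7]=20  [0,2,3,6,7]=20  [1,2,3,4,5]=30  [1,2,3,5,6]=30  [1,2,3,5,7]=30  [1,3,4,5,6]=60  [1,3,4,5,7]=60  [1,3,5,6,7]=60  [1,4,5,6,7]=60  [2,3,4,5,6]=60  [2,3,4,5,7]=60  [2,3,4,6,7]=60  [2,3,5,6,7]=60  [3,4,5,6,7]=120
  size 6 → [0,1,2,3,4,5]=60  [0,1,2,3,5,6]=60  [0,1,2,3,5,7]=60  [0,2,3,4,5,6]=120  [0,2,3,4,5,7]=120  [0,2,3,4,6,7]=120  [0,2,3,5,6,7]=120  [1,2,3,4,5,6]=180  [1,2,3,4,5,7]=180  [1,2,3,5,6,7]=180  [1,3,4,5,6,7]=360  [2,3,4,5,6,7]=360
  first=0(q) contributes 1260
  first=1(p) contributes 840
  first=4(u) contributes 420
  first=6(t) contributes 420
  first=7(r) contributes 420
|[w]| = 3360

3360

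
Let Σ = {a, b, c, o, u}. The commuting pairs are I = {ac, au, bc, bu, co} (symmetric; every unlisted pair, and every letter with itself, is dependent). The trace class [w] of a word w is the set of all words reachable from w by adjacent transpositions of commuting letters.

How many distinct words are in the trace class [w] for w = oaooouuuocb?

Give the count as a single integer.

drop 0:o onto floor
drop 1:a onto {0:o}
drop 2:o onto {1:a}
drop 3:o onto {2:o}
drop 4:o onto {3:o}
drop 5:u onto {4:o}
drop 6:u onto {5:u}
drop 7:u onto {6:u}
drop 8:o onto {7:u}
drop 9:c onto {7:u}
drop 10:b onto {8:o}
ground layer = {0:o}
drop-orders for the pieces not yet dropped (sum over which currently-grounded one goes next):
  1 to go: {9} 1  {10} 1
  2 to go: {8,10} 1  {9,10} 2
  3 to go: {8,9,10} 3
  4 to go: {7,8,9,10} 3
  5 to go: {6,7,8,9,10} 3
  6 to go: {5,6,7,8,9,10} 3
  7 to go: {4,5,6,7,8,9,10} 3
  8 to go: {3,4,5,6,7,8,9,10} 3
  9 to go: {2,3,4,5,6,7,8,9,10} 3
  if 0:o drops first: 3 orders

3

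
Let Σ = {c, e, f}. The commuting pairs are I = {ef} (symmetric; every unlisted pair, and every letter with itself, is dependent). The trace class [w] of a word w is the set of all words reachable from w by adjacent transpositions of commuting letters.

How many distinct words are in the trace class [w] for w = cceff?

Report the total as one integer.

3

drop 0:c onto floor
drop 1:c onto {0:c}
drop 2:e onto {1:c}
drop 3:f onto {1:c}
drop 4:f onto {3:f}
ground layer = {0:c}
drop-orders for the pieces not yet dropped (sum over which currently-grounded one goes next):
  1 to go: {2} 1  {4} 1
  2 to go: {2,4} 2  {3,4} 1
  3 to go: {2,3,4} 3
  if 0:c drops first: 3 orders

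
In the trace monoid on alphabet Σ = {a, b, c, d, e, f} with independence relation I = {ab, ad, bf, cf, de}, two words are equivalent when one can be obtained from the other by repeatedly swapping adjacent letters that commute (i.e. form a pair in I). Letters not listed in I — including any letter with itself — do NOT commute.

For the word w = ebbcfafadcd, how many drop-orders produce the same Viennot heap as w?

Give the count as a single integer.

8

piece 0:e — minimal
piece 1:b rests on {0:e}
piece 2:b rests on {1:b}
piece 3:c rests on {2:b}
piece 4:f rests on {0:e}
piece 5:a rests on {3:c, 4:f}
piece 6:f rests on {5:a}
piece 7:a rests on {6:f}
piece 8:d rests on {6:f}
piece 9:c rests on {7:a, 8:d}
piece 10:d rests on {9:c}
minimal pieces: {0:e}
ways to finish when only these pieces remain (= sum over removing one remaining piece with nothing left below it):
  1 left: {10}→1
  2 left: {9,10}→1
  3 left: {7,9,10}→1  {8,9,10}→1
  4 left: {7,8,9,10}→2
  5 left: {6,7,8,9,10}→2
  6 left: {5,6,7,8,9,10}→2
  7 left: {3,5,6,7,8,9,10}→2  {4,5,6,7,8,9,10}→2
  8 left: {2,3,5,6,7,8,9,10}→2  {3,4,5,6,7,8,9,10}→4
  9 left: {1,2,3,5,6,7,8,9,10}→2  {2,3,4,5,6,7,8,9,10}→6
  placing 0:e first → 8 extensions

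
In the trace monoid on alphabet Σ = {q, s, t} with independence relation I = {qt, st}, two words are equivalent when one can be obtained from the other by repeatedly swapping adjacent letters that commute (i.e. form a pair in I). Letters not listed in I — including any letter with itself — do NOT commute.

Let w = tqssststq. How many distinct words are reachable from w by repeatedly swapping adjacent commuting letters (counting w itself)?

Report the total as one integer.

84

0(t) covers ∅
1(q) covers ∅
2(s) covers 1:q
3(s) covers 2:s
4(s) covers 3:s
5(t) covers 0:t
6(s) covers 4:s
7(t) covers 5:t
8(q) covers 6:s
floor of heap: 0:t, 1:q
completions by unplaced set U, small U first (add the entries for U minus each lowest piece of U):
  |U|=1: {7}:1  {8}:1
  |U|=2: {5,7}:1  {6,8}:1  {7,8}:2
  |U|=3: {0,5,7}:1  {4,6,8}:1  {5,7,8}:3  {6,7,8}:3
  |U|=4: {0,5,7,8}:4  {3,4,6,8}:1  {4,6,7,8}:4  {5,6,7,8}:6
  |U|=5: {0,5,6,7,8}:10  {2,3,4,6,8}:1  {3,4,6,7,8}:5  {4,5,6,7,8}:10
  |U|=6: {0,4,5,6,7,8}:20  {1,2,3,4,6,8}:1  {2,3,4,6,7,8}:6  {3,4,5,6,7,8}:15
  |U|=7: {0,3,4,5,6,7,8}:35  {1,2,3,4,6,7,8}:7  {2,3,4,5,6,7,8}:21
  start at 0(t): 28
  start at 1(q): 56
sum over floor = 84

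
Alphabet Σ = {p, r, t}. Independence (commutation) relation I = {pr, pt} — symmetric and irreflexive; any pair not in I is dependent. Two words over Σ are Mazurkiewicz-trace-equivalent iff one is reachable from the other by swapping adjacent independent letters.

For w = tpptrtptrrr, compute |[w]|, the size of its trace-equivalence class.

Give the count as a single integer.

drop 0:t onto floor
drop 1:p onto floor
drop 2:p onto {1:p}
drop 3:t onto {0:t}
drop 4:r onto {3:t}
drop 5:t onto {4:r}
drop 6:p onto {2:p}
drop 7:t onto {5:t}
drop 8:r onto {7:t}
drop 9:r onto {8:r}
drop 10:r onto {9:r}
ground layer = {0:t, 1:p}
drop-orders for the pieces not yet dropped (sum over which currently-grounded one goes next):
  1 to go: {6} 1  {10} 1
  2 to go: {2,6} 1  {6,10} 2  {9,10} 1
  3 to go: {1,2,6} 1  {2,6,10} 3  {6,9,10} 3  {8,9,10} 1
  4 to go: {1,2,6,10} 4  {2,6,9,10} 6  {6,8,9,10} 4  {7,8,9,10} 1
  5 to go: {1,2,6,9,10} 10  {2,6,8,9,10} 10  {5,7,8,9,10} 1  {6,7,8,9,10} 5
  6 to go: {1,2,6,8,9,10} 20  {2,6,7,8,9,10} 15  {4,5,7,8,9,10} 1  {5,6,7,8,9,10} 6
  7 to go: {1,2,6,7,8,9,10} 35  {2,5,6,7,8,9,10} 21  {3,4,5,7,8,9,10} 1  {4,5,6,7,8,9,10} 7
  8 to go: {0,3,4,5,7,8,9,10} 1  {1,2,5,6,7,8,9,10} 56  {2,4,5,6,7,8,9,10} 28  {3,4,5,6,7,8,9,10} 8
  9 to go: {0,3,4,5,6,7,8,9,10} 9  {1,2,4,5,6,7,8,9,10} 84  {2,3,4,5,6,7,8,9,10} 36
  if 0:t drops first: 120 orders
  if 1:p drops first: 45 orders
heap linearizations: 165

165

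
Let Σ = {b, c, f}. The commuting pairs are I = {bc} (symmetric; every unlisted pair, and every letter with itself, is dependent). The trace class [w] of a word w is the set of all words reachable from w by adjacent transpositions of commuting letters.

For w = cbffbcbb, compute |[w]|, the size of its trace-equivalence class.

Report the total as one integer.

drop 0:c onto floor
drop 1:b onto floor
drop 2:f onto {0:c, 1:b}
drop 3:f onto {2:f}
drop 4:b onto {3:f}
drop 5:c onto {3:f}
drop 6:b onto {4:b}
drop 7:b onto {6:b}
ground layer = {0:c, 1:b}
drop-orders for the pieces not yet dropped (sum over which currently-grounded one goes next):
  1 to go: {5} 1  {7} 1
  2 to go: {5,7} 2  {6,7} 1
  3 to go: {4,6,7} 1  {5,6,7} 3
  4 to go: {4,5,6,7} 4
  5 to go: {3,4,5,6,7} 4
  6 to go: {2,3,4,5,6,7} 4
  if 0:c drops first: 4 orders
  if 1:b drops first: 4 orders
heap linearizations: 8

8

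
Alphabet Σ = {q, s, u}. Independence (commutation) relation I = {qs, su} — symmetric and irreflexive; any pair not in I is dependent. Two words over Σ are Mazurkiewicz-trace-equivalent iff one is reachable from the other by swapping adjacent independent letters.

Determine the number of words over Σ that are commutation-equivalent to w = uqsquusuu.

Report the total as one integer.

piece 0:u — minimal
piece 1:q rests on {0:u}
piece 2:s — minimal
piece 3:q rests on {1:q}
piece 4:u rests on {3:q}
piece 5:u rests on {4:u}
piece 6:s rests on {2:s}
piece 7:u rests on {5:u}
piece 8:u rests on {7:u}
minimal pieces: {0:u, 2:s}
ways to finish when only these pieces remain (= sum over removing one remaining piece with nothing left below it):
  1 left: {6}→1  {8}→1
  2 left: {2,6}→1  {6,8}→2  {7,8}→1
  3 left: {2,6,8}→3  {5,7,8}→1  {6,7,8}→3
  4 left: {2,6,7,8}→6  {4,5,7,8}→1  {5,6,7,8}→4
  5 left: {2,5,6,7,8}→10  {3,4,5,7,8}→1  {4,5,6,7,8}→5
  6 left: {1,3,4,5,7,8}→1  {2,4,5,6,7,8}→15  {3,4,5,6,7,8}→6
  7 left: {0,1,3,4,5,7,8}→1  {1,3,4,5,6,7,8}→7  {2,3,4,5,6,7,8}→21
  placing 0:u first → 28 extensions
  placing 2:s first → 8 extensions
total linear extensions = 36

36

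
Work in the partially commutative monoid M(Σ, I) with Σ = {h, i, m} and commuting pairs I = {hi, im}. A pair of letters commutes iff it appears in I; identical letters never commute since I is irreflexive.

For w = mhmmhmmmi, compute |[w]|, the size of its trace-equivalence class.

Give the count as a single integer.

9

drop 0:m onto floor
drop 1:h onto {0:m}
drop 2:m onto {1:h}
drop 3:m onto {2:m}
drop 4:h onto {3:m}
drop 5:m onto {4:h}
drop 6:m onto {5:m}
drop 7:m onto {6:m}
drop 8:i onto floor
ground layer = {0:m, 8:i}
drop-orders for the pieces not yet dropped (sum over which currently-grounded one goes next):
  1 to go: {7} 1  {8} 1
  2 to go: {6,7} 1  {7,8} 2
  3 to go: {5,6,7} 1  {6,7,8} 3
  4 to go: {4,5,6,7} 1  {5,6,7,8} 4
  5 to go: {3,4,5,6,7} 1  {4,5,6,7,8} 5
  6 to go: {2,3,4,5,6,7} 1  {3,4,5,6,7,8} 6
  7 to go: {1,2,3,4,5,6,7} 1  {2,3,4,5,6,7,8} 7
  if 0:m drops first: 8 orders
  if 8:i drops first: 1 orders
heap linearizations: 9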